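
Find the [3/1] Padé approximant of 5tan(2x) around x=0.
40*x**3/3 + 10*x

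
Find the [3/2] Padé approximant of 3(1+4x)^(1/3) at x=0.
(448*x**3/135 + 112*x**2/5 + 84*x/5 + 3)/(32*x**2/9 + 64*x/15 + 1)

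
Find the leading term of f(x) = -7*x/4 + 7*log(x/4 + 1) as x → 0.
-7*x**2/32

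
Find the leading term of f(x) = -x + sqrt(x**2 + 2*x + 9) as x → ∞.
1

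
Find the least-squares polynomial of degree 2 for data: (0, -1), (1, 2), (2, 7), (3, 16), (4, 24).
-6/5 + (12/5)x + x²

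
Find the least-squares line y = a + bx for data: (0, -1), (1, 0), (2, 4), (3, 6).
a = -3/2, b = 5/2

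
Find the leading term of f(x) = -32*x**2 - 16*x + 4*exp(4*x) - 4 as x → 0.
128*x**3/3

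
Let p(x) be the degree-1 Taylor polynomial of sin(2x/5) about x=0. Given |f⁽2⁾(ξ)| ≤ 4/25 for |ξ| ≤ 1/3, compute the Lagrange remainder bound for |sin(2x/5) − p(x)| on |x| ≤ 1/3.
2/225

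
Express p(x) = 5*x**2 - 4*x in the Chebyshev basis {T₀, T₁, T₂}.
(5/2)T₀ + (-4)T₁ + (5/2)T₂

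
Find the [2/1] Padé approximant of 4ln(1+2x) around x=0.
8*x*(x + 3)/(3*(4*x/3 + 1))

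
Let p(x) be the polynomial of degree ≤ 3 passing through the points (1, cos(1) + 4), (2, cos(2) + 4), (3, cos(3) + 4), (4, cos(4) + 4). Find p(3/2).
15*cos(2)/16 + cos(4)/16 + 5*cos(1)/16 - 5*cos(3)/16 + 4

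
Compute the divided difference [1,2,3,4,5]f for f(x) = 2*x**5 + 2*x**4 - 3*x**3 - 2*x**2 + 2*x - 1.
32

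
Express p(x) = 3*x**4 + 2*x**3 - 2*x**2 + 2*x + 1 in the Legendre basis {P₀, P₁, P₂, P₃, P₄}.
(14/15)P₀ + (16/5)P₁ + (8/21)P₂ + (4/5)P₃ + (24/35)P₄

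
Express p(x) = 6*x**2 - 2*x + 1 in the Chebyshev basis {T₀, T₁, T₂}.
(4)T₀ + (-2)T₁ + (3)T₂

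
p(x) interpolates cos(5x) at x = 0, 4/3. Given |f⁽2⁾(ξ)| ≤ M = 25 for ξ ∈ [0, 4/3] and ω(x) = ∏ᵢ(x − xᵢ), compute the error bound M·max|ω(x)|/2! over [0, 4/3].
50/9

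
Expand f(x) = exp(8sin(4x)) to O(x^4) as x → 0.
1 + 32*x + 512*x**2 + 5376*x**3 + O(x**4)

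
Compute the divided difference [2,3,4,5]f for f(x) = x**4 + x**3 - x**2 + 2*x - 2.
15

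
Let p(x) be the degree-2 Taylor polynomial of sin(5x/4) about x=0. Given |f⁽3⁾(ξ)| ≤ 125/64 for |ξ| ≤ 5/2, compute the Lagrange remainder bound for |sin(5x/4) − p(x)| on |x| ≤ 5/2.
15625/3072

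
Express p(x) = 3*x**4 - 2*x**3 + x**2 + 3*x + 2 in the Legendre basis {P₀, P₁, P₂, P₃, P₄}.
(44/15)P₀ + (9/5)P₁ + (50/21)P₂ + (-4/5)P₃ + (24/35)P₄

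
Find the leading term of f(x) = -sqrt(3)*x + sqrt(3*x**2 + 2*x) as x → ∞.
sqrt(3)/3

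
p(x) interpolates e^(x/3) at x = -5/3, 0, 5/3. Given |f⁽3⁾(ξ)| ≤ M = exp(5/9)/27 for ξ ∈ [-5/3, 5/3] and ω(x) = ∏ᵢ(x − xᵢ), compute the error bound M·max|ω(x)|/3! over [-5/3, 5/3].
125*sqrt(3)*exp(5/9)/19683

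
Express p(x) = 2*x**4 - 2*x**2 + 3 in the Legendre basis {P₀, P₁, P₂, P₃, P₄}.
(41/15)P₀ + (-4/21)P₂ + (16/35)P₄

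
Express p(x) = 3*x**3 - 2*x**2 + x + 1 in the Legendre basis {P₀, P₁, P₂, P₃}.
(1/3)P₀ + (14/5)P₁ + (-4/3)P₂ + (6/5)P₃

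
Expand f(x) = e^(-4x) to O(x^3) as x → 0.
1 - 4*x + 8*x**2 + O(x**3)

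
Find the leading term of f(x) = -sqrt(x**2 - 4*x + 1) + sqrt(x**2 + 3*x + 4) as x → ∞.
7/2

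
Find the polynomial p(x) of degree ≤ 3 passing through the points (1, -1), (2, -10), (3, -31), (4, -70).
-x**3 - 2*x + 2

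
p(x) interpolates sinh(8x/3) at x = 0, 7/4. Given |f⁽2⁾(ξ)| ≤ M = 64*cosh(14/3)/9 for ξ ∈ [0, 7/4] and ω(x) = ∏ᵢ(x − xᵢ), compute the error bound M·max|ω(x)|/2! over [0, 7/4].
49*cosh(14/3)/18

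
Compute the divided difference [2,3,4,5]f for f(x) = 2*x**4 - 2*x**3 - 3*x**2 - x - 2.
26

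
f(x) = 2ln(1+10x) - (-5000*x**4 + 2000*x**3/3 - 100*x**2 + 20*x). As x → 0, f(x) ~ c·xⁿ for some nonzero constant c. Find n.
5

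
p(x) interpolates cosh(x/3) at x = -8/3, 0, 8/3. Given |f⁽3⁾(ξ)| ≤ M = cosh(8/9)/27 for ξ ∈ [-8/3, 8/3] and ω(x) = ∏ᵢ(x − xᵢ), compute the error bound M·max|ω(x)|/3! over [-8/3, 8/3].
512*sqrt(3)*cosh(8/9)/19683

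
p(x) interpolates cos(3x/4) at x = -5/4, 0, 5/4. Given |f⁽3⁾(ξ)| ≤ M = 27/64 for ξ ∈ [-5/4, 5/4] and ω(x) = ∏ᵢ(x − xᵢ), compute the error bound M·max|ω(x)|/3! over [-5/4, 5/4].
125*sqrt(3)/4096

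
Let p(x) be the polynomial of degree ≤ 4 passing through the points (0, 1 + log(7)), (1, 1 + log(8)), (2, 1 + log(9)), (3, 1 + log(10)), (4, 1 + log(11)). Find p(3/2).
1 + log(6*11**(3/128)*2**(1/4)*3**(13/32)*5**(27/32)*7**(123/128)/35)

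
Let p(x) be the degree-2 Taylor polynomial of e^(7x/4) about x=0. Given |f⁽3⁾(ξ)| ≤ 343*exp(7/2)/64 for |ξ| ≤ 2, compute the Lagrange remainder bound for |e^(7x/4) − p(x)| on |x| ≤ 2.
343*exp(7/2)/48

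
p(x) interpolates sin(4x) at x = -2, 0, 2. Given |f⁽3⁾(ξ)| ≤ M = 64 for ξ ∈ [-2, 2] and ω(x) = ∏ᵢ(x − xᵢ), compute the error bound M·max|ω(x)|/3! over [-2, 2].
512*sqrt(3)/27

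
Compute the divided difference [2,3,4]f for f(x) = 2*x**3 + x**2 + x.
19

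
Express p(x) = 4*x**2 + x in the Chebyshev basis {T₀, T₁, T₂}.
(2)T₀ + T₁ + (2)T₂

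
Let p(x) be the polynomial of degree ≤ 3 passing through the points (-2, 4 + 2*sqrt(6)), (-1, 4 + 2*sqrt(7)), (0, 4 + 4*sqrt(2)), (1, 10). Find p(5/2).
-189*sqrt(2)/4 - 35*sqrt(6)/8 + 347/8 + 135*sqrt(7)/8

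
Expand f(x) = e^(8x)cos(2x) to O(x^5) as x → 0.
1 + 8*x + 30*x**2 + 208*x**3/3 + 322*x**4/3 + O(x**5)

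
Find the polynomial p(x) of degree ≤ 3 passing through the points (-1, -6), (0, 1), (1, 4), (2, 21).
3*x**3 - 2*x**2 + 2*x + 1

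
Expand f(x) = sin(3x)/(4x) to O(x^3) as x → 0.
3/4 - 9*x**2/8 + O(x**3)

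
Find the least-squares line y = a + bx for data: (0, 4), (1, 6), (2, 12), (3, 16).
a = 16/5, b = 21/5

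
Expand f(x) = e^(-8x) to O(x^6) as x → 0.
1 - 8*x + 32*x**2 - 256*x**3/3 + 512*x**4/3 - 4096*x**5/15 + O(x**6)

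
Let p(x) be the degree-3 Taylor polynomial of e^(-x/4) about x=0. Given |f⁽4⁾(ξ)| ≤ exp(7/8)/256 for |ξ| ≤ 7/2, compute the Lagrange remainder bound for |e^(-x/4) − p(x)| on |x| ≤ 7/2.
2401*exp(7/8)/98304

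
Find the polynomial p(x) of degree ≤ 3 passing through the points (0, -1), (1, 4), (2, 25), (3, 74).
2*x**3 + 2*x**2 + x - 1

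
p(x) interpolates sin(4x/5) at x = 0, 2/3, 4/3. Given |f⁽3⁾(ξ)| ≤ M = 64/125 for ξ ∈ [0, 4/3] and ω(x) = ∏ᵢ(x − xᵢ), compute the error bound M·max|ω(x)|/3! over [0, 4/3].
512*sqrt(3)/91125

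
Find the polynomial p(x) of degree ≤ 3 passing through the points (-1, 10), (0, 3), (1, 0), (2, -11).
-2*x**3 + 2*x**2 - 3*x + 3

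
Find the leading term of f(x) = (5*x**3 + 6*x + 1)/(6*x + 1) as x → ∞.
5*x**2/6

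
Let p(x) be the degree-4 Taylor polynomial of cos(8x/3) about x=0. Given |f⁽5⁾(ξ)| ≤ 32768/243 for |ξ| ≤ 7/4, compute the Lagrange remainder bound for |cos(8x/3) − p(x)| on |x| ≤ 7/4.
67228/3645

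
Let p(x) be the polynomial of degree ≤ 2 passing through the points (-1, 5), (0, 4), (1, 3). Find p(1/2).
7/2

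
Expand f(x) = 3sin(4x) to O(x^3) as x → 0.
12*x + O(x**3)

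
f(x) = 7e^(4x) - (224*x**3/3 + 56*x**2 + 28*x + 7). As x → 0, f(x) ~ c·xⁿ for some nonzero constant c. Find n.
4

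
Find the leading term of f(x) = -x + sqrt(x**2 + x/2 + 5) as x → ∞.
1/4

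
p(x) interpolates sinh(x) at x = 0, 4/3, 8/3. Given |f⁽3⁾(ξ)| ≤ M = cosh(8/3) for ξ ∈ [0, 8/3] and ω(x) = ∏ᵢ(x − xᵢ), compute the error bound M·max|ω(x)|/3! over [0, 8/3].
64*sqrt(3)*cosh(8/3)/729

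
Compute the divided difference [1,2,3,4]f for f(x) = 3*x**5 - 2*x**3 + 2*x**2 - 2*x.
193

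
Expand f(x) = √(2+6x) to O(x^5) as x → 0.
sqrt(2) + 3*sqrt(2)*x/2 - 9*sqrt(2)*x**2/8 + 27*sqrt(2)*x**3/16 - 405*sqrt(2)*x**4/128 + O(x**5)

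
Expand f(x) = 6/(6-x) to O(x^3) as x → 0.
1 + x/6 + x**2/36 + O(x**3)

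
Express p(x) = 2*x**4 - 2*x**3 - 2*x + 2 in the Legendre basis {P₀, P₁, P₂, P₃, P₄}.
(12/5)P₀ + (-16/5)P₁ + (8/7)P₂ + (-4/5)P₃ + (16/35)P₄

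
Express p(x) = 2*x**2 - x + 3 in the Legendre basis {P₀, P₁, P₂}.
(11/3)P₀ - P₁ + (4/3)P₂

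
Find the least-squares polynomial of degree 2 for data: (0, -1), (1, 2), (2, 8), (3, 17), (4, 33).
-23/35 + (1/70)x + (29/14)x²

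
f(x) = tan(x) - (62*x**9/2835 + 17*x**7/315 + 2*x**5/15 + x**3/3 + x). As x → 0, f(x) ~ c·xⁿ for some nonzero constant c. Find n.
11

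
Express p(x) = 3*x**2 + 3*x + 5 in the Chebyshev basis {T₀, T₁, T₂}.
(13/2)T₀ + (3)T₁ + (3/2)T₂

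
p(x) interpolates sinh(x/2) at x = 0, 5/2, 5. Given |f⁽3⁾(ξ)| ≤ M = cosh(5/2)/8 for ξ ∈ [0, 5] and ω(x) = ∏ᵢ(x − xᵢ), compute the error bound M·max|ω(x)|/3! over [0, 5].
125*sqrt(3)*cosh(5/2)/1728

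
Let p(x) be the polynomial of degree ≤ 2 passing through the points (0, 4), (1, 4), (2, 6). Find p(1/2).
15/4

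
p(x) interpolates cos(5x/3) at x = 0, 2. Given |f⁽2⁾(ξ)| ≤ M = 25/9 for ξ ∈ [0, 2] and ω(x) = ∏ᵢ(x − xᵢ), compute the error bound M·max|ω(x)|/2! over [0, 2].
25/18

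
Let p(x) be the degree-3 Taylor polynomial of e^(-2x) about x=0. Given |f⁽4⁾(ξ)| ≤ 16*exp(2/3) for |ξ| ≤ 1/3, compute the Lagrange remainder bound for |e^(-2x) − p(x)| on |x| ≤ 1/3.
2*exp(2/3)/243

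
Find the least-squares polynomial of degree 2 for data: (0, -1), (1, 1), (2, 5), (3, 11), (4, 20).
-32/35 + (22/35)x + (8/7)x²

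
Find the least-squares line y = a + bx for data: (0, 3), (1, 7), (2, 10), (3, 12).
a = 7/2, b = 3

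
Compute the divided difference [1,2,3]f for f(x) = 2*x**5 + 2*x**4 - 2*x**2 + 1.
228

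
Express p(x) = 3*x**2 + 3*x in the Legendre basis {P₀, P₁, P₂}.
P₀ + (3)P₁ + (2)P₂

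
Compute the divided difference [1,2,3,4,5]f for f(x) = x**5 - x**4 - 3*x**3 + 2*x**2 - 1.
14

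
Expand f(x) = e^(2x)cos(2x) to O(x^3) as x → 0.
1 + 2*x + O(x**3)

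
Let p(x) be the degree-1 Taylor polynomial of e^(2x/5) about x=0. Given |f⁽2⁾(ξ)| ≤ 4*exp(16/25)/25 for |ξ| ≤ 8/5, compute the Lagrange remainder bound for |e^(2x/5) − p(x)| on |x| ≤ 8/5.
128*exp(16/25)/625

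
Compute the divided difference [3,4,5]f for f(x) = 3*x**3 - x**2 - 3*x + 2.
35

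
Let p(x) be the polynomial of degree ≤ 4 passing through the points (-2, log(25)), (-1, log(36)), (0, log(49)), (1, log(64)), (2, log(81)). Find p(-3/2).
log(72*sqrt(2)*3**(1/32)*5**(35/64)*7**(29/32)/49)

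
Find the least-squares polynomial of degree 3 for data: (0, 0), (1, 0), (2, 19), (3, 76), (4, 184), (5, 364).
-1/63 + (-790/189)x + (83/63)x² + (76/27)x³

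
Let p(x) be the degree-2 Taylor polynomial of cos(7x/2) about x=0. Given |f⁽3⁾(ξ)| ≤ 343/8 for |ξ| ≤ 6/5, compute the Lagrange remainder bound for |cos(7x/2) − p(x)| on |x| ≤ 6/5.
3087/250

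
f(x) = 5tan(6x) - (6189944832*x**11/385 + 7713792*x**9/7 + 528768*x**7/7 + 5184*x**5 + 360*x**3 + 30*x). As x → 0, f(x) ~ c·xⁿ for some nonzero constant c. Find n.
13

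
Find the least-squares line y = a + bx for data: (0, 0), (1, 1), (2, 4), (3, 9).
a = -1, b = 3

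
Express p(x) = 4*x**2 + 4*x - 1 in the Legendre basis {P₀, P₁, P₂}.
(1/3)P₀ + (4)P₁ + (8/3)P₂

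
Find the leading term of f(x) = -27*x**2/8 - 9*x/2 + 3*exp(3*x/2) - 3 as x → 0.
27*x**3/16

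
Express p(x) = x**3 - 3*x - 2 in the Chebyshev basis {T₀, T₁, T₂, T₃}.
(-2)T₀ + (-9/4)T₁ + (1/4)T₃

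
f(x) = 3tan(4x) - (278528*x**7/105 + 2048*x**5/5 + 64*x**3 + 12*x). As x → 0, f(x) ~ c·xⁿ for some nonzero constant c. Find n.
9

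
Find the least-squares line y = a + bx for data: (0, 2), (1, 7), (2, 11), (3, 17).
a = 19/10, b = 49/10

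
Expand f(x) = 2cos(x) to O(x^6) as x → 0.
2 - x**2 + x**4/12 + O(x**6)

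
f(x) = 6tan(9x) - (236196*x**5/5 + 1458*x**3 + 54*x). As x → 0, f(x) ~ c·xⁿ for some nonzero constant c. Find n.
7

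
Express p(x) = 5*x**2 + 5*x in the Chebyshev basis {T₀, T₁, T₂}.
(5/2)T₀ + (5)T₁ + (5/2)T₂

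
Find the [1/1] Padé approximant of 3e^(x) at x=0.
(3*x/2 + 3)/(1 - x/2)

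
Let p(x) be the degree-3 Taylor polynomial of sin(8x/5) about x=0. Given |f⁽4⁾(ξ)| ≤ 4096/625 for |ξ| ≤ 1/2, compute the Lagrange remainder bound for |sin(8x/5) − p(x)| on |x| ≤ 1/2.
32/1875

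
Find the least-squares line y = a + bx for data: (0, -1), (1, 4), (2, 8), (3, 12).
a = -7/10, b = 43/10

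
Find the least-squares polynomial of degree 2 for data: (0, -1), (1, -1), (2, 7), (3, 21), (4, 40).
-46/35 + (-76/35)x + (22/7)x²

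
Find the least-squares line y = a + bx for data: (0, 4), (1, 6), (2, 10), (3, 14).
a = 17/5, b = 17/5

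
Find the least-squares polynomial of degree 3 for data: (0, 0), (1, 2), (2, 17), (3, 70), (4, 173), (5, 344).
41/126 + (-1595/756)x + (-2/9)x² + (311/108)x³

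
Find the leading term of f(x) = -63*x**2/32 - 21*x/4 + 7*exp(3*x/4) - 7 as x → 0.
63*x**3/128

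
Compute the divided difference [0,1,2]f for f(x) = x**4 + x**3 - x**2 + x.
9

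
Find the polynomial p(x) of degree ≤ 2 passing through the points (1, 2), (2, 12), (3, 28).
3*x**2 + x - 2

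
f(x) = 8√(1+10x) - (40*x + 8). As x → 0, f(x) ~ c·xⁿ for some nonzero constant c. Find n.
2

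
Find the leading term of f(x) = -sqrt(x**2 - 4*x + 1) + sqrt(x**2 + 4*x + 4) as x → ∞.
4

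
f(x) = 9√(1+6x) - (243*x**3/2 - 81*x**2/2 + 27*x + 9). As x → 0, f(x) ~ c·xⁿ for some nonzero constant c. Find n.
4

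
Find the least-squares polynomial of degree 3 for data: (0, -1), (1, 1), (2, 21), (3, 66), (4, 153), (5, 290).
-10/9 + (-292/189)x + (551/252)x² + (211/108)x³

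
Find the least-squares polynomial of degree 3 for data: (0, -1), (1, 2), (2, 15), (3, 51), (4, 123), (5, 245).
-65/63 + (1007/378)x + (-443/252)x² + (239/108)x³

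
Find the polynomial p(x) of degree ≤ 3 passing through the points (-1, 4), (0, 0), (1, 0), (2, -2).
-x**3 + 2*x**2 - x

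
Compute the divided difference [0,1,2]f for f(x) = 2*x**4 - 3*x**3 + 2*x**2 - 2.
7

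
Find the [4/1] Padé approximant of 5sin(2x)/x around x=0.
4*x**4/3 - 20*x**2/3 + 10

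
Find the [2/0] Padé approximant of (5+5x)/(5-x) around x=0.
6*x**2/25 + 6*x/5 + 1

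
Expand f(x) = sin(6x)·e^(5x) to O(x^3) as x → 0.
6*x + 30*x**2 + O(x**3)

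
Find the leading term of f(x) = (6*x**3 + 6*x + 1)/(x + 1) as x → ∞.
6*x**2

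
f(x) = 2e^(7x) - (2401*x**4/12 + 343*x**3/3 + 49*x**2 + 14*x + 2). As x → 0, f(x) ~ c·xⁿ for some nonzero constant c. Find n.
5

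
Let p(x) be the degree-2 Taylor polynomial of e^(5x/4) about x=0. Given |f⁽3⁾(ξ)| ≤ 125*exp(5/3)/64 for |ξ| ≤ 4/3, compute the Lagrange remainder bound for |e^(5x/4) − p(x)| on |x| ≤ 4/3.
125*exp(5/3)/162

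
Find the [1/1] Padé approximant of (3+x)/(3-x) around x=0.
(x/3 + 1)/(1 - x/3)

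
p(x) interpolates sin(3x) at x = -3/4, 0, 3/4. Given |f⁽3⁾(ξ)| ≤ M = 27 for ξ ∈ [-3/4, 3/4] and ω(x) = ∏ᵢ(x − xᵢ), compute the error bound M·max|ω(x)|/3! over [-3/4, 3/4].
27*sqrt(3)/64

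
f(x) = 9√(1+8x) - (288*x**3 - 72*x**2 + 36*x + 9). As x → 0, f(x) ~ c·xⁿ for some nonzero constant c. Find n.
4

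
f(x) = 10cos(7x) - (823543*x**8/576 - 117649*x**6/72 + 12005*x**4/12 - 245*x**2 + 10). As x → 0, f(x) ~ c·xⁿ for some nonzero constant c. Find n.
10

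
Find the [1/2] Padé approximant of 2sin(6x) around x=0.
12*x/(6*x**2 + 1)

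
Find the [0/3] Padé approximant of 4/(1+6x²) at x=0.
4/(6*x**2 + 1)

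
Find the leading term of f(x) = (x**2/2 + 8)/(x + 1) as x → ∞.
x/2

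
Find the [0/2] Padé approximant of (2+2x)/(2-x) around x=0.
1/(3*x**2/2 - 3*x/2 + 1)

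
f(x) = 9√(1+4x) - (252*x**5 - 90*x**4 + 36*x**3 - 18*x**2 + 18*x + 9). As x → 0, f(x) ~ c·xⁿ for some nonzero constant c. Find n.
6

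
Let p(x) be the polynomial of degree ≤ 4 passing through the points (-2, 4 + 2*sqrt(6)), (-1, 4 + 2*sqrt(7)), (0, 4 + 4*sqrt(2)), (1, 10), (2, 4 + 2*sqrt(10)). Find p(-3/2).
-35*sqrt(2)/16 - 5*sqrt(10)/64 + 35*sqrt(6)/64 + 85/16 + 35*sqrt(7)/16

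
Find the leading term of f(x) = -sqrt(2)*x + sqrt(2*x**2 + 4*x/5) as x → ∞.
sqrt(2)/5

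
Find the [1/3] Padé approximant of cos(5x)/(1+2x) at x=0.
(1 - 125*x/24)/(-1925*x**3/48 + 25*x**2/12 - 77*x/24 + 1)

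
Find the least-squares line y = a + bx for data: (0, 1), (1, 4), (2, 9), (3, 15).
a = 1/5, b = 47/10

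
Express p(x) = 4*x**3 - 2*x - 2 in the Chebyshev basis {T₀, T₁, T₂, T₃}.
(-2)T₀ + T₁ + T₃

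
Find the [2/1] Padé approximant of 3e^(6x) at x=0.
(18*x**2 + 12*x + 3)/(1 - 2*x)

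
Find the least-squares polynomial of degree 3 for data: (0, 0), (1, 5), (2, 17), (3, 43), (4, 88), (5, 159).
1/63 + (619/189)x + (11/18)x² + (55/54)x³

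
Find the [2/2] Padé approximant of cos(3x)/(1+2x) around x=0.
(9*x**2/4 - 3*x + 1)/(3*x**2/4 - x + 1)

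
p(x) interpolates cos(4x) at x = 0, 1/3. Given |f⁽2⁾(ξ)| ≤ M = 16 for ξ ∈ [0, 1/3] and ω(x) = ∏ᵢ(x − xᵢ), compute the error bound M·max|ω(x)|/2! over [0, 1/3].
2/9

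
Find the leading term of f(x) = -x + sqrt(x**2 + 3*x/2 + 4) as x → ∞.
3/4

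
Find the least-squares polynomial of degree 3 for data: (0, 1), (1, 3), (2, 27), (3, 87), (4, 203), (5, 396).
46/63 + (-65/189)x + (13/36)x² + (335/108)x³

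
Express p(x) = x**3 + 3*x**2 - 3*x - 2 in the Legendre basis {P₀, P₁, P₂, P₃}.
-P₀ + (-12/5)P₁ + (2)P₂ + (2/5)P₃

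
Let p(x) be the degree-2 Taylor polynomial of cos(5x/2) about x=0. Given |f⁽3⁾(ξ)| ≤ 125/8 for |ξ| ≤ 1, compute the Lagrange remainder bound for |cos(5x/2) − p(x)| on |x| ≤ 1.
125/48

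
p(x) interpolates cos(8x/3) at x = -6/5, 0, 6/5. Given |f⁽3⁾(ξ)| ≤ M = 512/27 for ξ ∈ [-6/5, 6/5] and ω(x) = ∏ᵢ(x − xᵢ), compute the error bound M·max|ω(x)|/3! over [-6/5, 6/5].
4096*sqrt(3)/3375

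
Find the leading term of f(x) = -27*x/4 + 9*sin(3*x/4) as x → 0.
-81*x**3/128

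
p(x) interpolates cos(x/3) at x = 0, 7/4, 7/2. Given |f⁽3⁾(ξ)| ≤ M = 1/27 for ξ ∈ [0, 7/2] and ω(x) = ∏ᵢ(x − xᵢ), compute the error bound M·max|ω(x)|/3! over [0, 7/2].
343*sqrt(3)/46656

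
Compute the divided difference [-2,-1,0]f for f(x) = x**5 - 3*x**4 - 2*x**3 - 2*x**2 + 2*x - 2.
-32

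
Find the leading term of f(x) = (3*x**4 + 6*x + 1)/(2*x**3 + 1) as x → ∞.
3*x/2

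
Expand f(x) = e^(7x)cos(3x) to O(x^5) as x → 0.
1 + 7*x + 20*x**2 + 77*x**3/3 - 41*x**4/6 + O(x**5)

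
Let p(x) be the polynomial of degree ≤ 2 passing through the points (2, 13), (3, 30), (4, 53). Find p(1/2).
-5/4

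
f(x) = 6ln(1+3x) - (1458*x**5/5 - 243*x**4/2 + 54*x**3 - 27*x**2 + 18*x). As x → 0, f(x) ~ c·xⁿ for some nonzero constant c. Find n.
6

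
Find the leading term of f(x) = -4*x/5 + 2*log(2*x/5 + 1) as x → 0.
-4*x**2/25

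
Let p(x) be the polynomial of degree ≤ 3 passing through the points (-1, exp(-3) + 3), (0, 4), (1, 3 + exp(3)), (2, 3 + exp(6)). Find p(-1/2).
(5 + (-5*exp(3) + 63 + exp(6))*exp(3))*exp(-3)/16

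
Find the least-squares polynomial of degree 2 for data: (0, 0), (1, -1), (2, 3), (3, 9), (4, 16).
-3/7 + (-33/35)x + (9/7)x²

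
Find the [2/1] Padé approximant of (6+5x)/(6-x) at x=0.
(5*x/6 + 1)/(1 - x/6)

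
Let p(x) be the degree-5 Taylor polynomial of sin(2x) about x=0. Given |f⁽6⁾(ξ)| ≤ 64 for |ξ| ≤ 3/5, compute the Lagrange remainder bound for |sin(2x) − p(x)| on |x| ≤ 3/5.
324/78125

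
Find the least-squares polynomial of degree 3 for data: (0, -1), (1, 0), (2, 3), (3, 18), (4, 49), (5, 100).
-16/21 + (-41/126)x + (-13/21)x² + (17/18)x³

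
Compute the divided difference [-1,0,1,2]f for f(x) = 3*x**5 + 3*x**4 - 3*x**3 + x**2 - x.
18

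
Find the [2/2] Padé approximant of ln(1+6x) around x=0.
6*x*(3*x + 1)/(6*x**2 + 6*x + 1)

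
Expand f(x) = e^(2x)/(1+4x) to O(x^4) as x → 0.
1 - 2*x + 10*x**2 - 116*x**3/3 + O(x**4)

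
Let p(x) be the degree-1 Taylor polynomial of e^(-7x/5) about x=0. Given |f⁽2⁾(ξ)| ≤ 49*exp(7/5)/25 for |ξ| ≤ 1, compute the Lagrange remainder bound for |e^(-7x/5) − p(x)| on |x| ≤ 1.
49*exp(7/5)/50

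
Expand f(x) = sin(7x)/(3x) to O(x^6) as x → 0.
7/3 - 343*x**2/18 + 16807*x**4/360 + O(x**6)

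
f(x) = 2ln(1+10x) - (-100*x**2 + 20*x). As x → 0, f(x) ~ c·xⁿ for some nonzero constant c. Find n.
3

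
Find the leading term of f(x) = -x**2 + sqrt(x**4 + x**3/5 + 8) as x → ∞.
x/10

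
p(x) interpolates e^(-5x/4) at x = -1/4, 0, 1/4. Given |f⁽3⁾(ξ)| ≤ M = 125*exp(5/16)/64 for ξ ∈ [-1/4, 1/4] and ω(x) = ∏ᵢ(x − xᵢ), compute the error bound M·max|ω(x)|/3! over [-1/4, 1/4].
125*sqrt(3)*exp(5/16)/110592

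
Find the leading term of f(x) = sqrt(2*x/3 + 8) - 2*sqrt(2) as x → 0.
sqrt(2)*x/12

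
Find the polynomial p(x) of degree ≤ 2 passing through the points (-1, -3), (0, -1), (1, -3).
-2*x**2 - 1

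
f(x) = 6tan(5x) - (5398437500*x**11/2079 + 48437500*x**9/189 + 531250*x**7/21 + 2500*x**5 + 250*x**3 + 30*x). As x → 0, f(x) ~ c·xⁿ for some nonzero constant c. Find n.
13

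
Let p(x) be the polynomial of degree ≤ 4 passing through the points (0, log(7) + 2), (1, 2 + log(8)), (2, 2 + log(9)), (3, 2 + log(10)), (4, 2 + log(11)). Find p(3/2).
2 + log(6*11**(3/128)*2**(1/4)*3**(13/32)*5**(27/32)*7**(123/128)/35)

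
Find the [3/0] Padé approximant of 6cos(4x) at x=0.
6 - 48*x**2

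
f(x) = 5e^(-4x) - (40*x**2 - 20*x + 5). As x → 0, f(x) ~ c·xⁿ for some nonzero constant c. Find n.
3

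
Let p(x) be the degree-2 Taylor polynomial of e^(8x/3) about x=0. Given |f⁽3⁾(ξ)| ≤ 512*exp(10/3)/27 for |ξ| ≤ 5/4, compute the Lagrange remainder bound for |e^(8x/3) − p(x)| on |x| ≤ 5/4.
500*exp(10/3)/81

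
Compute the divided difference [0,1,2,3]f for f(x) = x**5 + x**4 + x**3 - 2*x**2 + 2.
32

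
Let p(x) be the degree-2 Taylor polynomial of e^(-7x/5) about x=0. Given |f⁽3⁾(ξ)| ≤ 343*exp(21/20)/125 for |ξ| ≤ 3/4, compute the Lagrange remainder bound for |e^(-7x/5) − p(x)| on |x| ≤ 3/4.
3087*exp(21/20)/16000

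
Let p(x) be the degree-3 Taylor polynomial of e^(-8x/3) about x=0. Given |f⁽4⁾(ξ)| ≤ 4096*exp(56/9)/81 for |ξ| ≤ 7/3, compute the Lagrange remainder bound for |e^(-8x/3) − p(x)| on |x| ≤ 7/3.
1229312*exp(56/9)/19683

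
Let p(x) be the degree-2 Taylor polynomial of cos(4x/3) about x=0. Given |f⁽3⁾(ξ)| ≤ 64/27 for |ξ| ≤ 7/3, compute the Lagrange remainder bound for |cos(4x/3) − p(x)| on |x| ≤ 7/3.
10976/2187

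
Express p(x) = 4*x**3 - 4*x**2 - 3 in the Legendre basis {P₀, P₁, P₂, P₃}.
(-13/3)P₀ + (12/5)P₁ + (-8/3)P₂ + (8/5)P₃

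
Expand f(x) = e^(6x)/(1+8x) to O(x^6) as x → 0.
1 - 2*x + 34*x**2 - 236*x**3 + 1942*x**4 - 77356*x**5/5 + O(x**6)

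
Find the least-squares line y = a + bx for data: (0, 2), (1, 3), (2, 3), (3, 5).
a = 19/10, b = 9/10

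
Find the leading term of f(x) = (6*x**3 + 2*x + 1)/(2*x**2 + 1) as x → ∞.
3*x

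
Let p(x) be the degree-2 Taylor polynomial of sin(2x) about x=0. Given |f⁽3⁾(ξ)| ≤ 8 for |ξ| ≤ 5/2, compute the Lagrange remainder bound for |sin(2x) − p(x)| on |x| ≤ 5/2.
125/6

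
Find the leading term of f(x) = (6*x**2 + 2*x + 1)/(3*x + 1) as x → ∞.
2*x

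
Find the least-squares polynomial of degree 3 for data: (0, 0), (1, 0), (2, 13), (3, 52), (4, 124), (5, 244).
-1/63 + (-601/189)x + (83/63)x² + (49/27)x³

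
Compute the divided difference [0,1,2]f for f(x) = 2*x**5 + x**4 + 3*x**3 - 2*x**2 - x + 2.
44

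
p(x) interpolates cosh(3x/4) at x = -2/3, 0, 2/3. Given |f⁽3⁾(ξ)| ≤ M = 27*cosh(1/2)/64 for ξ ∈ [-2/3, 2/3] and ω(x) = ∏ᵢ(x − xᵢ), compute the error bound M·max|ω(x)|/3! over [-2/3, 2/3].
sqrt(3)*cosh(1/2)/216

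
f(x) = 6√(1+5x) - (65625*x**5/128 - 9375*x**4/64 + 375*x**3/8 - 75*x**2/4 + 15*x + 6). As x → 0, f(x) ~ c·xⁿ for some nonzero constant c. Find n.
6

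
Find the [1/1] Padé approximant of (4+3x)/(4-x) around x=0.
(3*x/4 + 1)/(1 - x/4)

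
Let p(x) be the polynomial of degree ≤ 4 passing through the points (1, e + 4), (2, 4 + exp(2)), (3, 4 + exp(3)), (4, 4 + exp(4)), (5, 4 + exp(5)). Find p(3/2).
-35*exp(3)/64 - 5*exp(5)/128 + 35*e/128 + 4 + 35*exp(2)/32 + 7*exp(4)/32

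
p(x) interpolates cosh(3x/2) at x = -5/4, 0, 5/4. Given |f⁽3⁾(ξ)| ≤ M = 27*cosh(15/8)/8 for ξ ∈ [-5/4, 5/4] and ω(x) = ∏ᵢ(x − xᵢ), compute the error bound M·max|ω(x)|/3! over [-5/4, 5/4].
125*sqrt(3)*cosh(15/8)/512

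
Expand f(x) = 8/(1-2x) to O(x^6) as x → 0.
8 + 16*x + 32*x**2 + 64*x**3 + 128*x**4 + 256*x**5 + O(x**6)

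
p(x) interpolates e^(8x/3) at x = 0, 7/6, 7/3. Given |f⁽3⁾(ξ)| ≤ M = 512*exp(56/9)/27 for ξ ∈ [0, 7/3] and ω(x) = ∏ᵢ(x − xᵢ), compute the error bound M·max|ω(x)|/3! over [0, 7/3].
21952*sqrt(3)*exp(56/9)/19683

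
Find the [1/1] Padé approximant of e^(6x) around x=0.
(3*x + 1)/(1 - 3*x)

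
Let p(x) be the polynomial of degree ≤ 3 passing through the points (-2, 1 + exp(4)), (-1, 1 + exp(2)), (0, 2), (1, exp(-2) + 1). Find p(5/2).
((-35*exp(4) - 173 + 135*exp(2))*exp(2) + 105)*exp(-2)/16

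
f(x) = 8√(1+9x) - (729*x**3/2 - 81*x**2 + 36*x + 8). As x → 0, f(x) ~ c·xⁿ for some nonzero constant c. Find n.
4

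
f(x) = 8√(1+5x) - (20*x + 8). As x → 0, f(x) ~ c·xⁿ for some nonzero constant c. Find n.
2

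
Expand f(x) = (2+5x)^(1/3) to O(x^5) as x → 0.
2**(1/3) + 5*2**(1/3)*x/6 - 25*2**(1/3)*x**2/36 + 625*2**(1/3)*x**3/648 - 3125*2**(1/3)*x**4/1944 + O(x**5)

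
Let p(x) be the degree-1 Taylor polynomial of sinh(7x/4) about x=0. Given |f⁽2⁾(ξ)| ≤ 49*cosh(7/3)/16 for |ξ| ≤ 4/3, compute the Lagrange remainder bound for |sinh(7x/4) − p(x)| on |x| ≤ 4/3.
49*cosh(7/3)/18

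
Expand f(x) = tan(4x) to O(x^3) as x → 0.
4*x + O(x**3)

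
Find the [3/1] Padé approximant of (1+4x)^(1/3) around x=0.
(-64*x**3/81 + 16*x**2/9 + 4*x + 1)/(8*x/3 + 1)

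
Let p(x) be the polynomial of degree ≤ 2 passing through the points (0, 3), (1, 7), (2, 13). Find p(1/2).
19/4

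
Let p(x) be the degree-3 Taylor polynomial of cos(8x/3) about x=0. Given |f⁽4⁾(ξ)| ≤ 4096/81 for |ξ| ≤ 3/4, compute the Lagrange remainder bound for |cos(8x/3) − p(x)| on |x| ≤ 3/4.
2/3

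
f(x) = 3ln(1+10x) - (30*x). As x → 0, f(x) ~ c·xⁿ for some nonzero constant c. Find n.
2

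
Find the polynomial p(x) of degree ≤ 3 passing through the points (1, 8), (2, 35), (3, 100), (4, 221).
3*x**3 + x**2 + 3*x + 1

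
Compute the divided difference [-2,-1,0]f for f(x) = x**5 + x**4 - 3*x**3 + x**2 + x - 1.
2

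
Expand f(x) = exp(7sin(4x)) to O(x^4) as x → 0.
1 + 28*x + 392*x**2 + 3584*x**3 + O(x**4)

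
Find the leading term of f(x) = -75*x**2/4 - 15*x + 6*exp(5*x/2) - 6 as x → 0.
125*x**3/8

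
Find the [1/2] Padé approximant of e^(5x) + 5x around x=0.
(185*x/21 + 1)/(-25*x**2/42 - 25*x/21 + 1)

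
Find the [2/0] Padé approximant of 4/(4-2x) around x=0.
x**2/4 + x/2 + 1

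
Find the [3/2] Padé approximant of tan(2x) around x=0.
(-8*x**3/15 + 2*x)/(1 - 8*x**2/5)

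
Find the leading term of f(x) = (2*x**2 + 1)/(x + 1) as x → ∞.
2*x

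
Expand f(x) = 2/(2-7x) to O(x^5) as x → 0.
1 + 7*x/2 + 49*x**2/4 + 343*x**3/8 + 2401*x**4/16 + O(x**5)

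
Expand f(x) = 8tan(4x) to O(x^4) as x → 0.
32*x + 512*x**3/3 + O(x**4)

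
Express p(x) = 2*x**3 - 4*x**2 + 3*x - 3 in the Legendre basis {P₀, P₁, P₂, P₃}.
(-13/3)P₀ + (21/5)P₁ + (-8/3)P₂ + (4/5)P₃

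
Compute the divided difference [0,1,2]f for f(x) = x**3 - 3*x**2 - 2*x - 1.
0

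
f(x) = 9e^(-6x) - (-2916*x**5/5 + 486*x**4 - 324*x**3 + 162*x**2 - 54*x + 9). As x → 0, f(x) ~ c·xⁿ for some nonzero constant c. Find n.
6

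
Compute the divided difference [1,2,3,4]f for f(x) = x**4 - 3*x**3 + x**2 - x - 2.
7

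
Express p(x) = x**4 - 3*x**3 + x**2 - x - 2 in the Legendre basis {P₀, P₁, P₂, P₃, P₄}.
(-22/15)P₀ + (-14/5)P₁ + (26/21)P₂ + (-6/5)P₃ + (8/35)P₄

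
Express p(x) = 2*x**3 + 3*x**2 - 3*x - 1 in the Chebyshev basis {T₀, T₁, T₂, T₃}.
(1/2)T₀ + (-3/2)T₁ + (3/2)T₂ + (1/2)T₃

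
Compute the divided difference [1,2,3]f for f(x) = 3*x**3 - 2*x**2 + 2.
16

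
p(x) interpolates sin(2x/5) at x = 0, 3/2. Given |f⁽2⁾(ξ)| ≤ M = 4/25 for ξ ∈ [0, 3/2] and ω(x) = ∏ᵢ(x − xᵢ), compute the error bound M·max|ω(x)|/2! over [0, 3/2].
9/200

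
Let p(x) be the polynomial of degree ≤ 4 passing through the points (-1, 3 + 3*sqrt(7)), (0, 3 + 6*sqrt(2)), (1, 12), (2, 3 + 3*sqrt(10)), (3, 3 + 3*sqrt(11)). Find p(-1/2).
-123/64 - 15*sqrt(11)/128 + 21*sqrt(10)/32 + 105*sqrt(7)/128 + 105*sqrt(2)/16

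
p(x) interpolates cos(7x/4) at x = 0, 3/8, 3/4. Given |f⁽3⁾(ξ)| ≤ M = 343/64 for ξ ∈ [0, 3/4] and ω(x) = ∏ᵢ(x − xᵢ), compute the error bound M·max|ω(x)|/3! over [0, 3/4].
343*sqrt(3)/32768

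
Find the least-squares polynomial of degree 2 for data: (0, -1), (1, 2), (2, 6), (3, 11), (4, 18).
-32/35 + (149/70)x + (9/14)x²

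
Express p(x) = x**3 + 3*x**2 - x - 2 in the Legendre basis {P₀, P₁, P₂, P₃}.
-P₀ + (-2/5)P₁ + (2)P₂ + (2/5)P₃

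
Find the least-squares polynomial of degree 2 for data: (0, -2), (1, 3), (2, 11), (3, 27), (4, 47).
-62/35 + (47/35)x + (19/7)x²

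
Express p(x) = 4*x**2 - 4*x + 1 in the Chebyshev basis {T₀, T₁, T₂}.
(3)T₀ + (-4)T₁ + (2)T₂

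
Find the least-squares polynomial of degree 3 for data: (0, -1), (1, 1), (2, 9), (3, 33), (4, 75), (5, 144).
-19/21 + (-29/126)x + (59/84)x² + (37/36)x³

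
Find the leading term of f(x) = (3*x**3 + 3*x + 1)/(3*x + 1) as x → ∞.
x**2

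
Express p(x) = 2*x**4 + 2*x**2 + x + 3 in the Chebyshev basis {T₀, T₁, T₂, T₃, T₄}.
(19/4)T₀ + T₁ + (2)T₂ + (1/4)T₄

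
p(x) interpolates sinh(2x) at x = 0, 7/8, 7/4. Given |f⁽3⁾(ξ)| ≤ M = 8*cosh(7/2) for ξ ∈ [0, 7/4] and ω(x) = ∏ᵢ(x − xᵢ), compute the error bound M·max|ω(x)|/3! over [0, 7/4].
343*sqrt(3)*cosh(7/2)/1728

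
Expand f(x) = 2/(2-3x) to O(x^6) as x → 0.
1 + 3*x/2 + 9*x**2/4 + 27*x**3/8 + 81*x**4/16 + 243*x**5/32 + O(x**6)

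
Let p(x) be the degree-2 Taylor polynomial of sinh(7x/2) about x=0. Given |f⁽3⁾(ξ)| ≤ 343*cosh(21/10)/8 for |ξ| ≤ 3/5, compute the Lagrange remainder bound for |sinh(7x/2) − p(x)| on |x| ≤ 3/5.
3087*cosh(21/10)/2000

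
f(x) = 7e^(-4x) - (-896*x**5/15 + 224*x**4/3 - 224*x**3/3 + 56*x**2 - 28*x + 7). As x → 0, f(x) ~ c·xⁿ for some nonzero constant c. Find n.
6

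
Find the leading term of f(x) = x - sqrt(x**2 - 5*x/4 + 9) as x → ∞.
5/8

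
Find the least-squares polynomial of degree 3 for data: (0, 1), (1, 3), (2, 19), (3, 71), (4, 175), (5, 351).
10/9 + (-1/378)x + (-104/63)x² + (169/54)x³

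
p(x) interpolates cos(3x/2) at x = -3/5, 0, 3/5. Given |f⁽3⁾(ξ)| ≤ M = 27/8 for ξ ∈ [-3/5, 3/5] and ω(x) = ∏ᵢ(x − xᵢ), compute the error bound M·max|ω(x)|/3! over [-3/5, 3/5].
27*sqrt(3)/1000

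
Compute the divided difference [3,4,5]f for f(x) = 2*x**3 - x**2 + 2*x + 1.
23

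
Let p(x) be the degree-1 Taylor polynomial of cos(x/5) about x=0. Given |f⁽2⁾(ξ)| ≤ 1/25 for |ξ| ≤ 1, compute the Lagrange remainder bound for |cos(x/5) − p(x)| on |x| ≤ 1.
1/50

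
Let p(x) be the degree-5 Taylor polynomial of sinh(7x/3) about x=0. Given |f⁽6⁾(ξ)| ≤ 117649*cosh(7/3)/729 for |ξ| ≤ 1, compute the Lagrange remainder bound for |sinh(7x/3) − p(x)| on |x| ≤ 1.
117649*cosh(7/3)/524880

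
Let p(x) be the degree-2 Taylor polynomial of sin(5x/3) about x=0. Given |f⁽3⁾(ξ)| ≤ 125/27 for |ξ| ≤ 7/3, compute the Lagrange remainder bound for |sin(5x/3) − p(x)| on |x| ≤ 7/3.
42875/4374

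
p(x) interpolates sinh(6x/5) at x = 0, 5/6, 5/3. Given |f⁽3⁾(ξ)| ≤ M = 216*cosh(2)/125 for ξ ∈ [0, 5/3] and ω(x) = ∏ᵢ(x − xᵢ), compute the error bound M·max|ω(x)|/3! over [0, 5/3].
sqrt(3)*cosh(2)/27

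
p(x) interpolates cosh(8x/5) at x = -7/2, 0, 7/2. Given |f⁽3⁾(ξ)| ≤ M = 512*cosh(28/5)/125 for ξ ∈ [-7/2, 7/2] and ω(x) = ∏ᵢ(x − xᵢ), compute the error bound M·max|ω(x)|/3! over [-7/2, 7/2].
21952*sqrt(3)*cosh(28/5)/3375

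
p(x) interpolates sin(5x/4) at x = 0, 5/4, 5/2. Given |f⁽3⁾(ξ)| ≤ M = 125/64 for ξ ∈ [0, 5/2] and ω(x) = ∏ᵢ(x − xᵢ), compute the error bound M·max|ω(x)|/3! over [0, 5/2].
15625*sqrt(3)/110592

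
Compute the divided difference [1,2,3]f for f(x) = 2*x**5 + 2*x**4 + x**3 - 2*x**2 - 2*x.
234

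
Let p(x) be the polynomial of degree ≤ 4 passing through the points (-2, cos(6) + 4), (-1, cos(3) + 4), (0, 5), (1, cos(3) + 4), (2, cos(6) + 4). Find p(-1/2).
5*cos(3)/16 - cos(6)/64 + 301/64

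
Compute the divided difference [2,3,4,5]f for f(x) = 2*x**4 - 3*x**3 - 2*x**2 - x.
25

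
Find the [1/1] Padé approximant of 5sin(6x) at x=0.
30*x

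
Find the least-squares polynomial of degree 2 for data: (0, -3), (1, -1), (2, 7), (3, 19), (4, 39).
-101/35 + (-36/35)x + (20/7)x²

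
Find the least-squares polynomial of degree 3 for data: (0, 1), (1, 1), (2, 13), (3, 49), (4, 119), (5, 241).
52/63 + (-31/54)x + (-59/63)x² + (115/54)x³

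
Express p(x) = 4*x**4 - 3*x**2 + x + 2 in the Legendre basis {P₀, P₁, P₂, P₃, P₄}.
(9/5)P₀ + P₁ + (2/7)P₂ + (32/35)P₄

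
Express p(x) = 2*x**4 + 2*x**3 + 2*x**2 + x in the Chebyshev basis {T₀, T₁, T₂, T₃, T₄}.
(7/4)T₀ + (5/2)T₁ + (2)T₂ + (1/2)T₃ + (1/4)T₄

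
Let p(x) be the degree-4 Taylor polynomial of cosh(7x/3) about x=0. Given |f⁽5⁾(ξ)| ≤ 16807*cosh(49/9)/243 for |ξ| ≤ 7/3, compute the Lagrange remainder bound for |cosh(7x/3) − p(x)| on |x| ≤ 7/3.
282475249*cosh(49/9)/7085880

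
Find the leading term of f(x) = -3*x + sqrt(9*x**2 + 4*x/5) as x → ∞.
2/15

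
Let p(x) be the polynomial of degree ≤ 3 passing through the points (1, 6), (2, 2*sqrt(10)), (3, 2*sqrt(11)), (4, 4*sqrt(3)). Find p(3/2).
-5*sqrt(11)/8 + sqrt(3)/4 + 15/8 + 15*sqrt(10)/8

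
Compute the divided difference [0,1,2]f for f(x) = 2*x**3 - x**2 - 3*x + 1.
5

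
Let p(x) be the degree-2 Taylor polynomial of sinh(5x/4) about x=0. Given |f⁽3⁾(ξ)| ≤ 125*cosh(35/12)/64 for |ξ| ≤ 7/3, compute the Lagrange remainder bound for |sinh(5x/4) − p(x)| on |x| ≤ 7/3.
42875*cosh(35/12)/10368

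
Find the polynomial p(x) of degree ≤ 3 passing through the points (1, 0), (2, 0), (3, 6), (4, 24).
x**3 - 3*x**2 + 2*x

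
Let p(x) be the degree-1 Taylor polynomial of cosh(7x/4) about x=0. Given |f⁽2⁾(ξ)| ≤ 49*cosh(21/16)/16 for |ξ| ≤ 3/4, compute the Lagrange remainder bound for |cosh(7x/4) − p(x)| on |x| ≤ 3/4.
441*cosh(21/16)/512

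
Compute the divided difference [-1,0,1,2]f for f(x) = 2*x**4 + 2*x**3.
6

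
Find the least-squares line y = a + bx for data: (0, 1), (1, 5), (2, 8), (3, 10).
a = 3/2, b = 3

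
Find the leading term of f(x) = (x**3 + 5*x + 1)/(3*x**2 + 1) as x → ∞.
x/3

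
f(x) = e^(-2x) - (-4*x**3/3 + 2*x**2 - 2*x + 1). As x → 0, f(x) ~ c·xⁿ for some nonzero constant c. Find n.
4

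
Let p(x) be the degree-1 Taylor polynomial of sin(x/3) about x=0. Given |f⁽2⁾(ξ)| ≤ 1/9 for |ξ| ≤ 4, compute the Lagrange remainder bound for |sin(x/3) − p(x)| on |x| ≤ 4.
8/9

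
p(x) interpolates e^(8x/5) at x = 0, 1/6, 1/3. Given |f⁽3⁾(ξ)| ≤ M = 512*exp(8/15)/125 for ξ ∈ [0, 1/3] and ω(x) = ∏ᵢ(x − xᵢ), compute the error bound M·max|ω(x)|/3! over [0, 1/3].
64*sqrt(3)*exp(8/15)/91125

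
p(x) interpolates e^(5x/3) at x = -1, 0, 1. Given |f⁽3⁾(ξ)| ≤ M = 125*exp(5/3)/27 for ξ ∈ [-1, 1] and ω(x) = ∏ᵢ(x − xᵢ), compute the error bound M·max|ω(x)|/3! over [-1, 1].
125*sqrt(3)*exp(5/3)/729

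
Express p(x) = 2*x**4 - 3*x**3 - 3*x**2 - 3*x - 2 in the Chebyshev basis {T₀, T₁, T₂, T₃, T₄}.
(-11/4)T₀ + (-21/4)T₁ + (-1/2)T₂ + (-3/4)T₃ + (1/4)T₄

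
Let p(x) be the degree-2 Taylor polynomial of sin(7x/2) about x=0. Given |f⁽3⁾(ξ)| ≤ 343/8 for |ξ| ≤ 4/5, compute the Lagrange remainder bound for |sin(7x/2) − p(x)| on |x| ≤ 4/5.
1372/375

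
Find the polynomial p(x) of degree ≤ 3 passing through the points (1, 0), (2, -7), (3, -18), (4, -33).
-2*x**2 - x + 3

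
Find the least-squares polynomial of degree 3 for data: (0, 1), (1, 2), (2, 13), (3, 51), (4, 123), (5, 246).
68/63 + (-425/378)x + (-4/9)x² + (113/54)x³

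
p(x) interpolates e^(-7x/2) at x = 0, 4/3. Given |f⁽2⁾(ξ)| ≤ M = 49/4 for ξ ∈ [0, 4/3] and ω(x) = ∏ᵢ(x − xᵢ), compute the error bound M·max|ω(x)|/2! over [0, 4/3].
49/18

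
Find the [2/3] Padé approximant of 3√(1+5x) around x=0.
(525*x**2/16 + 21*x + 3)/(-25*x**3/32 + 45*x**2/16 + 9*x/2 + 1)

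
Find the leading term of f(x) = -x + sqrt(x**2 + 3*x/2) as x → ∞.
3/4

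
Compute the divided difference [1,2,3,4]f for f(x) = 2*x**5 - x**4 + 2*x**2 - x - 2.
120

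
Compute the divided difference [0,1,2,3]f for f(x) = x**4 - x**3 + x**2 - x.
5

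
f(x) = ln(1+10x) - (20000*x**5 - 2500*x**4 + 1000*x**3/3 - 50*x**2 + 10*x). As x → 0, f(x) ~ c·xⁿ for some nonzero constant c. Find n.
6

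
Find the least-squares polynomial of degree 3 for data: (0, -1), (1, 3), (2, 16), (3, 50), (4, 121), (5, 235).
-53/63 + (995/378)x + (-74/63)x² + (109/54)x³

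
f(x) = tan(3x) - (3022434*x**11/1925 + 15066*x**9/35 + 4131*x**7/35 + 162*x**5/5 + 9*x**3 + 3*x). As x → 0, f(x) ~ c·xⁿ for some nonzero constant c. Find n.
13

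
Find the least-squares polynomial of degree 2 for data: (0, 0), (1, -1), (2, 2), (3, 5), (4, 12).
-4/35 + (-11/7)x + (8/7)x²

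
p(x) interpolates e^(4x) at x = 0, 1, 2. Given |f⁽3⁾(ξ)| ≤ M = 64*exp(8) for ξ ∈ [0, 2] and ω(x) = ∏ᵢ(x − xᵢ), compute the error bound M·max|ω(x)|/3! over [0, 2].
64*sqrt(3)*exp(8)/27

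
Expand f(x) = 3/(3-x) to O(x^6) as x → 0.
1 + x/3 + x**2/9 + x**3/27 + x**4/81 + x**5/243 + O(x**6)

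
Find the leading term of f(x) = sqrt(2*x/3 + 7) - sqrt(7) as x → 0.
sqrt(7)*x/21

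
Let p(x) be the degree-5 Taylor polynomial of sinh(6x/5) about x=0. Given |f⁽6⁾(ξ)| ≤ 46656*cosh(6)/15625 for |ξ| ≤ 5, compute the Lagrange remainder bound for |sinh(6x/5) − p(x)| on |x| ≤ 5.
324*cosh(6)/5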